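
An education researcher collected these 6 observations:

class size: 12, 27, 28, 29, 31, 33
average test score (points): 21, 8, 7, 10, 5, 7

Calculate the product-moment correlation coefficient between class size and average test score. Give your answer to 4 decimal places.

n = 6, Σx = 160, Σy = 58, Σxy = 1340, Σx² = 4548, Σy² = 728
Sxx = Σx² − (Σx)²/n = 4548 − 4266.666667 = 281.333333
Sxy = Σxy − (Σx)(Σy)/n = 1340 − 1546.666667 = -206.666667
Syy = Σy² − (Σy)²/n = 728 − 560.666667 = 167.333333
r = Sxy/√(Sxx·Syy) = -206.666667/√(47076.444444) = -206.666667/216.971068 = -0.952508

-0.9525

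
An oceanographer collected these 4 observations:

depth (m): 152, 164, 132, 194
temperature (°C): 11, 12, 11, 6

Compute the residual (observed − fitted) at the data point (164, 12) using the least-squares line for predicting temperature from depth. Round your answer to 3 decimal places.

n = 4, Σx = 642, Σy = 40, Σxy = 6256, Σx² = 105060
Sxx = Σx² − (Σx)²/n = 105060 − 103041 = 2019
Sxy = Σxy − (Σx)(Σy)/n = 6256 − 6420 = -164
b = Sxy/Sxx = -164/2019 = -0.081228
a = ȳ − b·x̄ = 10 − (-0.081228)·160.5 = 23.037147
ŷ(164) = 23.037147 + (-0.081228)·164 = 9.715701
residual = y − ŷ = 12 − 9.715701 = 2.284299

2.284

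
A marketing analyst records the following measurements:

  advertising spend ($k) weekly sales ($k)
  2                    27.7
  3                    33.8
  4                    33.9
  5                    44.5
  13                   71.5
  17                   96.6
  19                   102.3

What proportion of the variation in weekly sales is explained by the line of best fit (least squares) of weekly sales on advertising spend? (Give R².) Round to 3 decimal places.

0.991

n = 7, Σx = 63, Σy = 410.3, Σxy = 5030.3, Σx² = 873, Σy² = 29948.29
Sxx = Σx² − (Σx)²/n = 873 − 567 = 306
Sxy = Σxy − (Σx)(Σy)/n = 5030.3 − 3692.7 = 1337.6
Syy = Σy² − (Σy)²/n = 29948.29 − 24049.441429 = 5898.848571
R² = Sxy²/(Sxx·Syy) = (1337.6)²/(306·5898.848571) = 0.991206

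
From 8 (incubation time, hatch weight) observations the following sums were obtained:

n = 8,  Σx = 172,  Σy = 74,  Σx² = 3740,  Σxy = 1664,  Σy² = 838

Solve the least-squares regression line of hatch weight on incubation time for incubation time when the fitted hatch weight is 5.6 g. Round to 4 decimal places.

19.4000

Sxx = Σx² − (Σx)²/n = 3740 − 3698 = 42
Sxy = Σxy − (Σx)(Σy)/n = 1664 − 1591 = 73
b = Sxy/Sxx = 73/42 = 1.738095
a = ȳ − b·x̄ = 9.25 − 1.738095·21.5 = -28.119048
Set a + b·x = 5.6: x = (5.6 − (-28.119048)) / 1.738095 = 19.4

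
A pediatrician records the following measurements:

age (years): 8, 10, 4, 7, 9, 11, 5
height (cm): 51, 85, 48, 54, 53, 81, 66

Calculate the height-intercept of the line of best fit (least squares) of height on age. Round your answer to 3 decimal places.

33.783

n = 7, Σx = 54, Σy = 438, Σxy = 3526, Σx² = 456
Sxx = Σx² − (Σx)²/n = 456 − 416.571429 = 39.428571
Sxy = Σxy − (Σx)(Σy)/n = 3526 − 3378.857143 = 147.142857
b = Sxy/Sxx = 147.142857/39.428571 = 3.731884
a = ȳ − b·x̄ = 62.571429 − 3.731884·7.714286 = 33.782609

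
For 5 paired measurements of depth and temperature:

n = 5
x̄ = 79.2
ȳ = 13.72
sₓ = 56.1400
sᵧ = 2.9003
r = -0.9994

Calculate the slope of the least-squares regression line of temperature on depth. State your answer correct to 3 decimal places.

-0.052

b = r · sᵧ/sₓ = -0.9994 · 2.9003/56.14 = -0.051631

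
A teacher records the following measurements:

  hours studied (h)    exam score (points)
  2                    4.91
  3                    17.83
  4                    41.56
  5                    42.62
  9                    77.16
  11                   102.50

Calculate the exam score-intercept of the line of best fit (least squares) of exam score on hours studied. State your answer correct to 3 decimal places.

n = 6, Σx = 34, Σy = 286.58, Σxy = 2264.59, Σx² = 256
Sxx = Σx² − (Σx)²/n = 256 − 192.666667 = 63.333333
Sxy = Σxy − (Σx)(Σy)/n = 2264.59 − 1623.953333 = 640.636667
b = Sxy/Sxx = 640.636667/63.333333 = 10.115316
a = ȳ − b·x̄ = 47.763333 − 10.115316·5.666667 = -9.556789

-9.557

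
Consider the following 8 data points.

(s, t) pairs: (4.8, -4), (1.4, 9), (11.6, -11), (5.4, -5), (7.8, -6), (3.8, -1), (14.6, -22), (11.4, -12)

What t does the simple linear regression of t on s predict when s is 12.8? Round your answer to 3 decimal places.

n = 8, Σx = 60.8, Σy = -52, Σxy = -669.8, Σx² = 607.12
Sxx = Σx² − (Σx)²/n = 607.12 − 462.08 = 145.04
Sxy = Σxy − (Σx)(Σy)/n = -669.8 − (-395.2) = -274.6
b = Sxy/Sxx = -274.6/145.04 = -1.893271
a = ȳ − b·x̄ = -6.5 − (-1.893271)·7.6 = 7.888858
ŷ(12.8) = a + b·12.8 = 7.888858 + (-1.893271)·12.8 = -16.345008

-16.345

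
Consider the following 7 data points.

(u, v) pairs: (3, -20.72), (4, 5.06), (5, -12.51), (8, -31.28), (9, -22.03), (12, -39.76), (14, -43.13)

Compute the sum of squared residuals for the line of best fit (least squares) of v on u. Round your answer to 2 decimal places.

516.51

n = 7, Σx = 55, Σy = -164.37, Σxy = -1633.92, Σx² = 535, Σy² = 5516.2359
Sxx = Σx² − (Σx)²/n = 535 − 432.142857 = 102.857143
Sxy = Σxy − (Σx)(Σy)/n = -1633.92 − (-1291.478571) = -342.441429
Syy = Σy² − (Σy)²/n = 5516.2359 − 3859.642414 = 1656.593486
b = Sxy/Sxx = -342.441429/102.857143 = -3.329292
SSE = Syy − b·Sxy = 1656.593486 − (-3.329292)·(-342.441429) = 516.506091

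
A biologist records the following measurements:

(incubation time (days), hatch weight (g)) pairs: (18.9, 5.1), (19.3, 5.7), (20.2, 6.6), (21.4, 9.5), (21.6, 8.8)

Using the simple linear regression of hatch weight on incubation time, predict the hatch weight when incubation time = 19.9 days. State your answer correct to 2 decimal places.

6.55

n = 5, Σx = 101.4, Σy = 35.7, Σxy = 733.1, Σx² = 2062.26
Sxx = Σx² − (Σx)²/n = 2062.26 − 2056.392 = 5.868
Sxy = Σxy − (Σx)(Σy)/n = 733.1 − 723.996 = 9.104
b = Sxy/Sxx = 9.104/5.868 = 1.551466
a = ȳ − b·x̄ = 7.14 − 1.551466·20.28 = -24.323722
ŷ(19.9) = a + b·19.9 = -24.323722 + 1.551466·19.9 = 6.550443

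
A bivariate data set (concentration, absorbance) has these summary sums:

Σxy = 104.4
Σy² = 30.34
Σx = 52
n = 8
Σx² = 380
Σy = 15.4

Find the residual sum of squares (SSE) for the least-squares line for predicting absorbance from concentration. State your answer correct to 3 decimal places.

Sxx = Σx² − (Σx)²/n = 380 − 338 = 42
Sxy = Σxy − (Σx)(Σy)/n = 104.4 − 100.1 = 4.3
Syy = Σy² − (Σy)²/n = 30.34 − 29.645 = 0.695
b = Sxy/Sxx = 4.3/42 = 0.102381
SSE = Syy − b·Sxy = 0.695 − 0.102381·4.3 = 0.254762

0.255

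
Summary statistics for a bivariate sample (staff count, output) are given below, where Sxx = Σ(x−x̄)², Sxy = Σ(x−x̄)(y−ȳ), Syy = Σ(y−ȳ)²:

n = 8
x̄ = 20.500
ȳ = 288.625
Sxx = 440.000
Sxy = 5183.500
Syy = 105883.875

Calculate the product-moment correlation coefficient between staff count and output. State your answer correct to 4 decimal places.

0.7594

r = Sxy/√(Sxx·Syy) = 5183.5/√(46588905) = 5183.5/6825.606566 = 0.759420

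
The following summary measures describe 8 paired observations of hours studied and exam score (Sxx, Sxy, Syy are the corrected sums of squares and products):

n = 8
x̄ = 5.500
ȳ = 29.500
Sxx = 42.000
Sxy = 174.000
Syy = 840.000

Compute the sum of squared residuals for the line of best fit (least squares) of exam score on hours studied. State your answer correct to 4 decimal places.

119.1429

b = Sxy/Sxx = 174/42 = 4.142857
SSE = Syy − b·Sxy = 840 − 4.142857·174 = 119.142857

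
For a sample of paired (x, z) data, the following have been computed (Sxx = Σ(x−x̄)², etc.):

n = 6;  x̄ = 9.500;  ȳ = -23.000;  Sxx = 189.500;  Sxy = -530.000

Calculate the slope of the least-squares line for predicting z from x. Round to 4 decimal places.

-2.7968

b = Sxy/Sxx = -530/189.5 = -2.796834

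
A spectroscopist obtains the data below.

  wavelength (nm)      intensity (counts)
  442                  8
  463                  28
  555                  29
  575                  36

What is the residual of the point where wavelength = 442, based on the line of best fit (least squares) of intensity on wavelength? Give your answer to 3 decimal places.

n = 4, Σx = 2035, Σy = 101, Σxy = 53295, Σx² = 1048383
Sxx = Σx² − (Σx)²/n = 1048383 − 1035306.25 = 13076.75
Sxy = Σxy − (Σx)(Σy)/n = 53295 − 51383.75 = 1911.25
b = Sxy/Sxx = 1911.25/13076.75 = 0.146156
a = ȳ − b·x̄ = 25.25 − 0.146156·508.75 = -49.107041
ŷ(442) = -49.107041 + 0.146156·442 = 15.494064
residual = y − ŷ = 8 − 15.494064 = -7.494064

-7.494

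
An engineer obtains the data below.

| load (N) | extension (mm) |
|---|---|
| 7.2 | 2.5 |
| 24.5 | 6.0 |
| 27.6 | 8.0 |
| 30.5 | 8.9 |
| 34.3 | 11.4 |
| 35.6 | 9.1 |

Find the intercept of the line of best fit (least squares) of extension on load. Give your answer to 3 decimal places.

0.193

n = 6, Σx = 159.7, Σy = 45.9, Σxy = 1372.23, Σx² = 4787.95
Sxx = Σx² − (Σx)²/n = 4787.95 − 4250.681667 = 537.268333
Sxy = Σxy − (Σx)(Σy)/n = 1372.23 − 1221.705 = 150.525
b = Sxy/Sxx = 150.525/537.268333 = 0.280167
a = ȳ − b·x̄ = 7.65 − 0.280167·26.616667 = 0.192881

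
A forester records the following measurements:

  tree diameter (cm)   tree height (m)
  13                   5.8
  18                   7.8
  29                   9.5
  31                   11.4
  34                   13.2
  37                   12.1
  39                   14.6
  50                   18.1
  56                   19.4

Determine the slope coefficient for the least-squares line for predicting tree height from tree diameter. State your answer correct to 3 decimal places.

0.322

n = 9, Σx = 307, Σy = 111.9, Σxy = 4302, Σx² = 11977
Sxx = Σx² − (Σx)²/n = 11977 − 10472.111111 = 1504.888889
Sxy = Σxy − (Σx)(Σy)/n = 4302 − 3817.033333 = 484.966667
b = Sxy/Sxx = 484.966667/1504.888889 = 0.322261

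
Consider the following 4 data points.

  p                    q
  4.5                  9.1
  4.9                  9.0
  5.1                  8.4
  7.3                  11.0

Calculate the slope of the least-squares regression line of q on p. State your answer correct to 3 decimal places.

0.803

n = 4, Σx = 21.8, Σy = 37.5, Σxy = 208.19, Σx² = 123.56
Sxx = Σx² − (Σx)²/n = 123.56 − 118.81 = 4.75
Sxy = Σxy − (Σx)(Σy)/n = 208.19 − 204.375 = 3.815
b = Sxy/Sxx = 3.815/4.75 = 0.803158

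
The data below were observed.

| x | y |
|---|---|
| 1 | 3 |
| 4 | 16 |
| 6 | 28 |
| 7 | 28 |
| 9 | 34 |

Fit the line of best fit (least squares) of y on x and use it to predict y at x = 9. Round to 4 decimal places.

n = 5, Σx = 27, Σy = 109, Σxy = 737, Σx² = 183
Sxx = Σx² − (Σx)²/n = 183 − 145.8 = 37.2
Sxy = Σxy − (Σx)(Σy)/n = 737 − 588.6 = 148.4
b = Sxy/Sxx = 148.4/37.2 = 3.989247
a = ȳ − b·x̄ = 21.8 − 3.989247·5.4 = 0.258065
ŷ(9) = a + b·9 = 0.258065 + 3.989247·9 = 36.161290

36.1613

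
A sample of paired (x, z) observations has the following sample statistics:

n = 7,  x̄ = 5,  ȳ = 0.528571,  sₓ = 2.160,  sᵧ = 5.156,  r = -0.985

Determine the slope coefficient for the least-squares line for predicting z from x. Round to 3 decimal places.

b = r · sᵧ/sₓ = -0.985 · 5.156/2.16 = -2.351231

-2.351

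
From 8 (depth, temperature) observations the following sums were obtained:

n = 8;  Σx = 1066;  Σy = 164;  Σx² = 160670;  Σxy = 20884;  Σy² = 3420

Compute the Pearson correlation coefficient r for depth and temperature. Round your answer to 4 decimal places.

-0.9323

Sxx = Σx² − (Σx)²/n = 160670 − 142044.5 = 18625.5
Sxy = Σxy − (Σx)(Σy)/n = 20884 − 21853 = -969
Syy = Σy² − (Σy)²/n = 3420 − 3362 = 58
r = Sxy/√(Sxx·Syy) = -969/√(1080279) = -969/1039.364710 = -0.932300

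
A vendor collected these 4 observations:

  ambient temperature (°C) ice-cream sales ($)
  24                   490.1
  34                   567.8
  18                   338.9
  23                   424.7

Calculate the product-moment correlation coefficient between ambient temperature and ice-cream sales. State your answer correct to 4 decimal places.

n = 4, Σx = 99, Σy = 1821.5, Σxy = 46935.9, Σx² = 2585, Σy² = 857818.15
Sxx = Σx² − (Σx)²/n = 2585 − 2450.25 = 134.75
Sxy = Σxy − (Σx)(Σy)/n = 46935.9 − 45082.125 = 1853.775
Syy = Σy² − (Σy)²/n = 857818.15 − 829465.5625 = 28352.5875
r = Sxy/√(Sxx·Syy) = 1853.775/√(3820511.165625) = 1853.775/1954.612792 = 0.948410

0.9484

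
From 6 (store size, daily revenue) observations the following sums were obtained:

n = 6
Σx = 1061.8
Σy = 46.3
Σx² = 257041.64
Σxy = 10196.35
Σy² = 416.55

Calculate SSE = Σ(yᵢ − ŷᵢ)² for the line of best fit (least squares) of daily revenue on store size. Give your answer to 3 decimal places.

1.252

Sxx = Σx² − (Σx)²/n = 257041.64 − 187903.206667 = 69138.433333
Sxy = Σxy − (Σx)(Σy)/n = 10196.35 − 8193.556667 = 2002.793333
Syy = Σy² − (Σy)²/n = 416.55 − 357.281667 = 59.268333
b = Sxy/Sxx = 2002.793333/69138.433333 = 0.028968
SSE = Syy − b·Sxy = 59.268333 − 0.028968·2002.793333 = 1.251671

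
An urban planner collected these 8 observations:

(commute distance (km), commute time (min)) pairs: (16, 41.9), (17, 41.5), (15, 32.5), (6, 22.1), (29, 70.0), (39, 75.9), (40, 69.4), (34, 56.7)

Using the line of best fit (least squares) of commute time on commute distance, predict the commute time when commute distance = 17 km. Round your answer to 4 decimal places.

40.2547

n = 8, Σx = 196, Σy = 410, Σxy = 11689.9, Σx² = 5924
Sxx = Σx² − (Σx)²/n = 5924 − 4802 = 1122
Sxy = Σxy − (Σx)(Σy)/n = 11689.9 − 10045 = 1644.9
b = Sxy/Sxx = 1644.9/1122 = 1.466043
a = ȳ − b·x̄ = 51.25 − 1.466043·24.5 = 15.331952
ŷ(17) = a + b·17 = 15.331952 + 1.466043·17 = 40.254679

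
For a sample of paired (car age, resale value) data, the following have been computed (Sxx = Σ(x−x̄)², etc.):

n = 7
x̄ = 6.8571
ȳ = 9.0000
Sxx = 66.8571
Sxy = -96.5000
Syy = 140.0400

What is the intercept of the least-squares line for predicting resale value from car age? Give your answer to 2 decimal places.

b = Sxy/Sxx = -96.5/66.8571 = -1.443377
a = ȳ − b·x̄ = 9 − (-1.443377)·6.8571 = 18.897380

18.90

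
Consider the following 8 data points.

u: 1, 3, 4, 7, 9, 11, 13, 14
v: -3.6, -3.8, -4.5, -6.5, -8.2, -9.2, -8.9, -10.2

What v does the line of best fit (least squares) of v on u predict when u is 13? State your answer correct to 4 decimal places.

-9.6752

n = 8, Σx = 62, Σy = -54.9, Σxy = -512, Σx² = 642
Sxx = Σx² − (Σx)²/n = 642 − 480.5 = 161.5
Sxy = Σxy − (Σx)(Σy)/n = -512 − (-425.475) = -86.525
b = Sxy/Sxx = -86.525/161.5 = -0.535759
a = ȳ − b·x̄ = -6.8625 − (-0.535759)·7.75 = -2.710372
ŷ(13) = a + b·13 = -2.710372 + (-0.535759)·13 = -9.675232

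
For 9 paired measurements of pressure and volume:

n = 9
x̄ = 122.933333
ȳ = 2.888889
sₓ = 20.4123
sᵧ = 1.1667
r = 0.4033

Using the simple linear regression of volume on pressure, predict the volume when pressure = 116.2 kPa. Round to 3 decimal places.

b = r · sᵧ/sₓ = 0.4033 · 1.1667/20.4123 = 0.023051
a = ȳ − b·x̄ = 2.888889 − 0.023051·122.933333 = 0.055116
ŷ(116.2) = a + b·116.2 = 0.055116 + 0.023051·116.2 = 2.733677

2.734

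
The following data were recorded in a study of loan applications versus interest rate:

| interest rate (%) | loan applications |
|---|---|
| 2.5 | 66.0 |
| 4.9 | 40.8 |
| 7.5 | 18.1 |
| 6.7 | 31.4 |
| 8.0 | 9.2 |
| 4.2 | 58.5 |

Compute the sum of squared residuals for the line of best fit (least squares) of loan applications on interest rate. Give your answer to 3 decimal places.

n = 6, Σx = 33.8, Σy = 224, Σxy = 1030.35, Σx² = 213.04, Σy² = 10841.1
Sxx = Σx² − (Σx)²/n = 213.04 − 190.406667 = 22.633333
Sxy = Σxy − (Σx)(Σy)/n = 1030.35 − 1261.866667 = -231.516667
Syy = Σy² − (Σy)²/n = 10841.1 − 8362.666667 = 2478.433333
b = Sxy/Sxx = -231.516667/22.633333 = -10.229013
SSE = Syy − b·Sxy = 2478.433333 − (-10.229013)·(-231.516667) = 110.246281

110.246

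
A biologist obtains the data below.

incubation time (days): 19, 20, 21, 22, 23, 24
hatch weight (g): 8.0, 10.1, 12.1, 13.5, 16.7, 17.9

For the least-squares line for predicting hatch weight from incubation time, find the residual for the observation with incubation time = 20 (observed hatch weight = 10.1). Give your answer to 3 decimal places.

0.080

n = 6, Σx = 129, Σy = 78.3, Σxy = 1718.8, Σx² = 2791
Sxx = Σx² − (Σx)²/n = 2791 − 2773.5 = 17.5
Sxy = Σxy − (Σx)(Σy)/n = 1718.8 − 1683.45 = 35.35
b = Sxy/Sxx = 35.35/17.5 = 2.02
a = ȳ − b·x̄ = 13.05 − 2.02·21.5 = -30.38
ŷ(20) = -30.38 + 2.02·20 = 10.02
residual = y − ŷ = 10.1 − 10.02 = 0.08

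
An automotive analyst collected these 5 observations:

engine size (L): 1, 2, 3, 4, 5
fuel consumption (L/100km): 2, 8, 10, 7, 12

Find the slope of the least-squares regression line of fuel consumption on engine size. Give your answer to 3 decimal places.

1.900

n = 5, Σx = 15, Σy = 39, Σxy = 136, Σx² = 55
Sxx = Σx² − (Σx)²/n = 55 − 45 = 10
Sxy = Σxy − (Σx)(Σy)/n = 136 − 117 = 19
b = Sxy/Sxx = 19/10 = 1.9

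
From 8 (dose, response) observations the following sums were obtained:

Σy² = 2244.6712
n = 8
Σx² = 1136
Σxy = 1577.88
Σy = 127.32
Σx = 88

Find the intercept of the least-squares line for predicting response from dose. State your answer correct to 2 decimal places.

4.30

Sxx = Σx² − (Σx)²/n = 1136 − 968 = 168
Sxy = Σxy − (Σx)(Σy)/n = 1577.88 − 1400.52 = 177.36
b = Sxy/Sxx = 177.36/168 = 1.055714
a = ȳ − b·x̄ = 15.915 − 1.055714·11 = 4.302143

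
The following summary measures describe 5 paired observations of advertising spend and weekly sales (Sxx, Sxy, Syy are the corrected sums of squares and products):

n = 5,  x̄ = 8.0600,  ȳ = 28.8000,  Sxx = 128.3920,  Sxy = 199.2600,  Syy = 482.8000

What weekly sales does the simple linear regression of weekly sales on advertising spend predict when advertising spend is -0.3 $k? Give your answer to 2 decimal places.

15.83

b = Sxy/Sxx = 199.26/128.392 = 1.551966
a = ȳ − b·x̄ = 28.8 − 1.551966·8.06 = 16.291155
ŷ(-0.3) = a + b·-0.3 = 16.291155 + 1.551966·(-0.3) = 15.825565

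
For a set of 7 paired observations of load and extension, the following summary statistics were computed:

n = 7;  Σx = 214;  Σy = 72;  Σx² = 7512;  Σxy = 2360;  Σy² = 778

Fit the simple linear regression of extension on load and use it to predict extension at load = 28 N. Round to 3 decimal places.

Sxx = Σx² − (Σx)²/n = 7512 − 6542.285714 = 969.714286
Sxy = Σxy − (Σx)(Σy)/n = 2360 − 2201.142857 = 158.857143
b = Sxy/Sxx = 158.857143/969.714286 = 0.163819
a = ȳ − b·x̄ = 10.285714 − 0.163819·30.571429 = 5.277549
ŷ(28) = a + b·28 = 5.277549 + 0.163819·28 = 9.864467

9.864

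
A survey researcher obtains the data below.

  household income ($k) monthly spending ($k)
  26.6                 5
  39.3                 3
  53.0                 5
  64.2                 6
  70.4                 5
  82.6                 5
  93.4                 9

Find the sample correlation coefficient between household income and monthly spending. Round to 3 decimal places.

n = 7, Σx = 429.5, Σy = 38, Σxy = 2506.7, Σx² = 29685.17, Σy² = 226
Sxx = Σx² − (Σx)²/n = 29685.17 − 26352.892857 = 3332.277143
Sxy = Σxy − (Σx)(Σy)/n = 2506.7 − 2331.571429 = 175.128571
Syy = Σy² − (Σy)²/n = 226 − 206.285714 = 19.714286
r = Sxy/√(Sxx·Syy) = 175.128571/√(65693.463673) = 175.128571/256.307362 = 0.683276

0.683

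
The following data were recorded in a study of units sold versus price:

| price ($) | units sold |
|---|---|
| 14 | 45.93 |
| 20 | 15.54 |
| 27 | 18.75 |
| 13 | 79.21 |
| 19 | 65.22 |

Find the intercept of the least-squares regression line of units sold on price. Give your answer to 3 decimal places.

111.710

n = 5, Σx = 93, Σy = 224.65, Σxy = 3728.98, Σx² = 1855
Sxx = Σx² − (Σx)²/n = 1855 − 1729.8 = 125.2
Sxy = Σxy − (Σx)(Σy)/n = 3728.98 − 4178.49 = -449.51
b = Sxy/Sxx = -449.51/125.2 = -3.590335
a = ȳ − b·x̄ = 44.93 − (-3.590335)·18.6 = 111.710240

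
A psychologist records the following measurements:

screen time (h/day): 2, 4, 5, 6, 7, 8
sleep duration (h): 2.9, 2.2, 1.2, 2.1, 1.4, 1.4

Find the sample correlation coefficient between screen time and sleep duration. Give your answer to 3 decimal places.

n = 6, Σx = 32, Σy = 11.2, Σxy = 54.2, Σx² = 194, Σy² = 23.02
Sxx = Σx² − (Σx)²/n = 194 − 170.666667 = 23.333333
Sxy = Σxy − (Σx)(Σy)/n = 54.2 − 59.733333 = -5.533333
Syy = Σy² − (Σy)²/n = 23.02 − 20.906667 = 2.113333
r = Sxy/√(Sxx·Syy) = -5.533333/√(49.311111) = -5.533333/7.022187 = -0.787979

-0.788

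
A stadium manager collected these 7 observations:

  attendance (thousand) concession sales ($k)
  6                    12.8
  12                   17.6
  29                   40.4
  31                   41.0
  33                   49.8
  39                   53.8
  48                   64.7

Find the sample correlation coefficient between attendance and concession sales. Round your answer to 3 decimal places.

0.994

n = 7, Σx = 198, Σy = 280.1, Σxy = 9577.8, Σx² = 6896, Σy² = 13347.33
Sxx = Σx² − (Σx)²/n = 6896 − 5600.571429 = 1295.428571
Sxy = Σxy − (Σx)(Σy)/n = 9577.8 − 7922.828571 = 1654.971429
Syy = Σy² − (Σy)²/n = 13347.33 − 11208.001429 = 2139.328571
r = Sxy/√(Sxx·Syy) = 1654.971429/√(2771347.355102) = 1654.971429/1664.736422 = 0.994134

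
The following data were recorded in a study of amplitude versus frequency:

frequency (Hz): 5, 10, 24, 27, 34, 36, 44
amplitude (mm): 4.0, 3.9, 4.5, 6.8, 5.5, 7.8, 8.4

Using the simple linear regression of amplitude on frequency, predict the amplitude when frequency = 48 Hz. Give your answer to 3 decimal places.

n = 7, Σx = 180, Σy = 40.9, Σxy = 1188, Σx² = 5818
Sxx = Σx² − (Σx)²/n = 5818 − 4628.571429 = 1189.428571
Sxy = Σxy − (Σx)(Σy)/n = 1188 − 1051.714286 = 136.285714
b = Sxy/Sxx = 136.285714/1189.428571 = 0.114581
a = ȳ − b·x̄ = 5.842857 − 0.114581·25.714286 = 2.896493
ŷ(48) = a + b·48 = 2.896493 + 0.114581·48 = 8.396373

8.396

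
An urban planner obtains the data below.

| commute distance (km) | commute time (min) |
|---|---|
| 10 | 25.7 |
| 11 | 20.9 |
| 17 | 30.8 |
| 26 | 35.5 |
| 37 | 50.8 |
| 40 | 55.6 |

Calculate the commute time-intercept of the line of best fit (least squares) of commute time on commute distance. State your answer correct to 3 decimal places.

n = 6, Σx = 141, Σy = 219.3, Σxy = 6037.1, Σx² = 4155
Sxx = Σx² − (Σx)²/n = 4155 − 3313.5 = 841.5
Sxy = Σxy − (Σx)(Σy)/n = 6037.1 − 5153.55 = 883.55
b = Sxy/Sxx = 883.55/841.5 = 1.049970
a = ȳ − b·x̄ = 36.55 − 1.049970·23.5 = 11.875698

11.876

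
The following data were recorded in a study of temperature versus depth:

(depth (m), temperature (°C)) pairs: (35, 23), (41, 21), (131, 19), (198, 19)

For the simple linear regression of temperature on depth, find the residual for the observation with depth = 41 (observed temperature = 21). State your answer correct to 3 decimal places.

n = 4, Σx = 405, Σy = 82, Σxy = 7917, Σx² = 59271
Sxx = Σx² − (Σx)²/n = 59271 − 41006.25 = 18264.75
Sxy = Σxy − (Σx)(Σy)/n = 7917 − 8302.5 = -385.5
b = Sxy/Sxx = -385.5/18264.75 = -0.021106
a = ȳ − b·x̄ = 20.5 − (-0.021106)·101.25 = 22.637006
ŷ(41) = 22.637006 + (-0.021106)·41 = 21.771650
residual = y − ŷ = 21 − 21.771650 = -0.771650

-0.772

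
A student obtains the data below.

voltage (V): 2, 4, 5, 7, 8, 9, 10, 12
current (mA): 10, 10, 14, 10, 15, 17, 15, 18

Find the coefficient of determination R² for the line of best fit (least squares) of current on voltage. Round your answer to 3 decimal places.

0.685

n = 8, Σx = 57, Σy = 109, Σxy = 839, Σx² = 483, Σy² = 1559
Sxx = Σx² − (Σx)²/n = 483 − 406.125 = 76.875
Sxy = Σxy − (Σx)(Σy)/n = 839 − 776.625 = 62.375
Syy = Σy² − (Σy)²/n = 1559 − 1485.125 = 73.875
R² = Sxy²/(Sxx·Syy) = (62.375)²/(76.875·73.875) = 0.685076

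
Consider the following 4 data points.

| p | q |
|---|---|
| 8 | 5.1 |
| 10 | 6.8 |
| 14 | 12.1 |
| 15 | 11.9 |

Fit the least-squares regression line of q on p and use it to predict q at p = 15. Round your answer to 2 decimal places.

n = 4, Σx = 47, Σy = 35.9, Σxy = 456.7, Σx² = 585
Sxx = Σx² − (Σx)²/n = 585 − 552.25 = 32.75
Sxy = Σxy − (Σx)(Σy)/n = 456.7 − 421.825 = 34.875
b = Sxy/Sxx = 34.875/32.75 = 1.064885
a = ȳ − b·x̄ = 8.975 − 1.064885·11.75 = -3.537405
ŷ(15) = a + b·15 = -3.537405 + 1.064885·15 = 12.435878

12.44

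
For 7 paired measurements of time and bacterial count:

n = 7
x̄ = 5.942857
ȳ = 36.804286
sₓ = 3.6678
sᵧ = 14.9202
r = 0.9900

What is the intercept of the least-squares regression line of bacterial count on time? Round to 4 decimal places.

b = r · sᵧ/sₓ = 0.99 · 14.9202/3.6678 = 4.027209
a = ȳ − b·x̄ = 36.804286 − 4.027209·5.942857 = 12.871157

12.8712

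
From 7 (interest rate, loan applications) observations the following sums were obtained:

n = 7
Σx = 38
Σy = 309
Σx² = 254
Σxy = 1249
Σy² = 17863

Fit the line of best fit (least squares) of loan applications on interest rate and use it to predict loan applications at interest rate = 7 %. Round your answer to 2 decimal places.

30.03

Sxx = Σx² − (Σx)²/n = 254 − 206.285714 = 47.714286
Sxy = Σxy − (Σx)(Σy)/n = 1249 − 1677.428571 = -428.428571
b = Sxy/Sxx = -428.428571/47.714286 = -8.979042
a = ȳ − b·x̄ = 44.142857 − (-8.979042)·5.428571 = 92.886228
ŷ(7) = a + b·7 = 92.886228 + (-8.979042)·7 = 30.032934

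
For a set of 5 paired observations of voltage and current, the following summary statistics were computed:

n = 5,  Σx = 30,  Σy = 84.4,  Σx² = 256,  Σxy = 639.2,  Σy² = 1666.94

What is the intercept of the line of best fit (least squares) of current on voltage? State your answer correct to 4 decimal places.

6.3958

Sxx = Σx² − (Σx)²/n = 256 − 180 = 76
Sxy = Σxy − (Σx)(Σy)/n = 639.2 − 506.4 = 132.8
b = Sxy/Sxx = 132.8/76 = 1.747368
a = ȳ − b·x̄ = 16.88 − 1.747368·6 = 6.395789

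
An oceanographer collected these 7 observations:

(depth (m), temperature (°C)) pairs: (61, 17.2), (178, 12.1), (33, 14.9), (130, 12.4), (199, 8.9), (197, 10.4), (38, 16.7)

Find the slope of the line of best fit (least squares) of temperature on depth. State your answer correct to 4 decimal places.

n = 7, Σx = 836, Σy = 92.6, Σxy = 9761.2, Σx² = 133248
Sxx = Σx² − (Σx)²/n = 133248 − 99842.285714 = 33405.714286
Sxy = Σxy − (Σx)(Σy)/n = 9761.2 − 11059.085714 = -1297.885714
b = Sxy/Sxx = -1297.885714/33405.714286 = -0.038852

-0.0389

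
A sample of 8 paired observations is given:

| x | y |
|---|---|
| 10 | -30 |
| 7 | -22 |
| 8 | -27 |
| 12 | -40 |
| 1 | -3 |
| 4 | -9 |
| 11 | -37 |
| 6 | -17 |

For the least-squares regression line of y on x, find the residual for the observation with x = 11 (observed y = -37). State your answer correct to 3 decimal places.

-1.261

n = 8, Σx = 59, Σy = -185, Σxy = -1698, Σx² = 531
Sxx = Σx² − (Σx)²/n = 531 − 435.125 = 95.875
Sxy = Σxy − (Σx)(Σy)/n = -1698 − (-1364.375) = -333.625
b = Sxy/Sxx = -333.625/95.875 = -3.479791
a = ȳ − b·x̄ = -23.125 − (-3.479791)·7.375 = 2.538462
ŷ(11) = 2.538462 + (-3.479791)·11 = -35.739244
residual = y − ŷ = -37 − (-35.739244) = -1.260756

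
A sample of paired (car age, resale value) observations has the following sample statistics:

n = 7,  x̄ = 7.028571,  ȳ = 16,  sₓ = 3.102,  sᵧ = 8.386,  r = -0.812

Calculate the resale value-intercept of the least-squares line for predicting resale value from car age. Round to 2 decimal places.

31.43

b = r · sᵧ/sₓ = -0.812 · 8.386/3.102 = -2.195175
a = ȳ − b·x̄ = 16 − (-2.195175)·7.028571 = 31.428941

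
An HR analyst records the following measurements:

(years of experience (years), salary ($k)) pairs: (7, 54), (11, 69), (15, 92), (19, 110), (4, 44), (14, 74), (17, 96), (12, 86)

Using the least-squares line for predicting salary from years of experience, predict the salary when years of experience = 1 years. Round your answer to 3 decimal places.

n = 8, Σx = 99, Σy = 625, Σxy = 8483, Σx² = 1401
Sxx = Σx² − (Σx)²/n = 1401 − 1225.125 = 175.875
Sxy = Σxy − (Σx)(Σy)/n = 8483 − 7734.375 = 748.625
b = Sxy/Sxx = 748.625/175.875 = 4.256574
a = ȳ − b·x̄ = 78.125 − 4.256574·12.375 = 25.449893
ŷ(1) = a + b·1 = 25.449893 + 4.256574·1 = 29.706468

29.706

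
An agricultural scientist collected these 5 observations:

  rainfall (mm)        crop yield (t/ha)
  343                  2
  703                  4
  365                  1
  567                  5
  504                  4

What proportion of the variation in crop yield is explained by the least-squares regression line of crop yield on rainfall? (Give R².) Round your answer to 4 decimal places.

0.6227

n = 5, Σx = 2482, Σy = 16, Σxy = 8714, Σx² = 1320588, Σy² = 62
Sxx = Σx² − (Σx)²/n = 1320588 − 1232064.8 = 88523.2
Sxy = Σxy − (Σx)(Σy)/n = 8714 − 7942.4 = 771.6
Syy = Σy² − (Σy)²/n = 62 − 51.2 = 10.8
R² = Sxy²/(Sxx·Syy) = (771.6)²/(88523.2·10.8) = 0.622735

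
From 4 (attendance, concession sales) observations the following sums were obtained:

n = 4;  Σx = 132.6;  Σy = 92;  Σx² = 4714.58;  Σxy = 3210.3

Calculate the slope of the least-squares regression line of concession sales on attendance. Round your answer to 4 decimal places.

Sxx = Σx² − (Σx)²/n = 4714.58 − 4395.69 = 318.89
Sxy = Σxy − (Σx)(Σy)/n = 3210.3 − 3049.8 = 160.5
b = Sxy/Sxx = 160.5/318.89 = 0.503308

0.5033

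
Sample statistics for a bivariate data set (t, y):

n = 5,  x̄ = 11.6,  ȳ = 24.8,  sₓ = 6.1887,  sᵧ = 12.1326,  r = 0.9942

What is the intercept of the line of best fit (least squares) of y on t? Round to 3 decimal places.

b = r · sᵧ/sₓ = 0.9942 · 12.1326/6.1887 = 1.949073
a = ȳ − b·x̄ = 24.8 − 1.949073·11.6 = 2.190748

2.191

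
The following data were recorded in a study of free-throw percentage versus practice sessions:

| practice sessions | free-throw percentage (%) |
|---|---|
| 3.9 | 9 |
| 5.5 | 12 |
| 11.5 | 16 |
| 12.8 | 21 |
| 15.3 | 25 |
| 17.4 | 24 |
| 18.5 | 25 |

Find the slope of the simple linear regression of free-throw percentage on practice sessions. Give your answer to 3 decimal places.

n = 7, Σx = 84.9, Σy = 132, Σxy = 1816.5, Σx² = 1220.65
Sxx = Σx² − (Σx)²/n = 1220.65 − 1029.715714 = 190.934286
Sxy = Σxy − (Σx)(Σy)/n = 1816.5 − 1600.971429 = 215.528571
b = Sxy/Sxx = 215.528571/190.934286 = 1.128810

1.129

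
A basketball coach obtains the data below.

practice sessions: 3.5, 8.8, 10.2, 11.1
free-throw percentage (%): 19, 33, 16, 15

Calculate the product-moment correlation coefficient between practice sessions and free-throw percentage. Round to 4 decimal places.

n = 4, Σx = 33.6, Σy = 83, Σxy = 686.6, Σx² = 316.94, Σy² = 1931
Sxx = Σx² − (Σx)²/n = 316.94 − 282.24 = 34.7
Sxy = Σxy − (Σx)(Σy)/n = 686.6 − 697.2 = -10.6
Syy = Σy² − (Σy)²/n = 1931 − 1722.25 = 208.75
r = Sxy/√(Sxx·Syy) = -10.6/√(7243.625) = -10.6/85.109488 = -0.124545

-0.1245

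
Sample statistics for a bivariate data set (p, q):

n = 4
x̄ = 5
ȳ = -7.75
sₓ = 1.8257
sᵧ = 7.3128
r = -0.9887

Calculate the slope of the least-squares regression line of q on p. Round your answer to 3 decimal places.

b = r · sᵧ/sₓ = -0.9887 · 7.3128/1.8257 = -3.960215

-3.960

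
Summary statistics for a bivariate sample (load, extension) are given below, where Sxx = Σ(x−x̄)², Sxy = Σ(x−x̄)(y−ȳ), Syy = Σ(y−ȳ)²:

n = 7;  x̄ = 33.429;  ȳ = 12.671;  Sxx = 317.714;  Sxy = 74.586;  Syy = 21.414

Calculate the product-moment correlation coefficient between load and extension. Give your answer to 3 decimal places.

r = Sxy/√(Sxx·Syy) = 74.586/√(6803.527596) = 74.586/82.483499 = 0.904254

0.904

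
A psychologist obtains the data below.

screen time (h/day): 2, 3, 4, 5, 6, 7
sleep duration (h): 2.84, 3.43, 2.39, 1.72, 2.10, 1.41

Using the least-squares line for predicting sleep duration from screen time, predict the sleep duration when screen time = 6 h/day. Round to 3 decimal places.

1.809

n = 6, Σx = 27, Σy = 13.89, Σxy = 56.6, Σx² = 139
Sxx = Σx² − (Σx)²/n = 139 − 121.5 = 17.5
Sxy = Σxy − (Σx)(Σy)/n = 56.6 − 62.505 = -5.905
b = Sxy/Sxx = -5.905/17.5 = -0.337429
a = ȳ − b·x̄ = 2.315 − (-0.337429)·4.5 = 3.833429
ŷ(6) = a + b·6 = 3.833429 + (-0.337429)·6 = 1.808857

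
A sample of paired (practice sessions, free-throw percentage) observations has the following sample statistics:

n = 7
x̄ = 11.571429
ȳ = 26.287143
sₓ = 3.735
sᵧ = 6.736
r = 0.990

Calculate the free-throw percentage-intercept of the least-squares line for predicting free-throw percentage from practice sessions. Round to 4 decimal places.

b = r · sᵧ/sₓ = 0.99 · 6.736/3.735 = 1.785446
a = ȳ − b·x̄ = 26.287143 − 1.785446·11.571429 = 5.626984

5.6270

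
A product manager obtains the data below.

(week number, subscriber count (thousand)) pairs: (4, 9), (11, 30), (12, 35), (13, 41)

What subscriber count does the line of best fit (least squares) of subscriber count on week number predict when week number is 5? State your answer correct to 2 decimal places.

n = 4, Σx = 40, Σy = 115, Σxy = 1319, Σx² = 450
Sxx = Σx² − (Σx)²/n = 450 − 400 = 50
Sxy = Σxy − (Σx)(Σy)/n = 1319 − 1150 = 169
b = Sxy/Sxx = 169/50 = 3.38
a = ȳ − b·x̄ = 28.75 − 3.38·10 = -5.05
ŷ(5) = a + b·5 = -5.05 + 3.38·5 = 11.85

11.85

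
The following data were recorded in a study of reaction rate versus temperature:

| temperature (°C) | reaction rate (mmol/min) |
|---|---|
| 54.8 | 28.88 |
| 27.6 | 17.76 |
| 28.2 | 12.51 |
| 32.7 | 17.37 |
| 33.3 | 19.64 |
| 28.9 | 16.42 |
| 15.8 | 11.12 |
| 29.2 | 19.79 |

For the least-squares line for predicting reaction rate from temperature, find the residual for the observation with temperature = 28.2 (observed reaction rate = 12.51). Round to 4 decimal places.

-3.9946

n = 8, Σx = 250.5, Σy = 143.49, Σxy = 4875.695, Σx² = 8675.71
Sxx = Σx² − (Σx)²/n = 8675.71 − 7843.78125 = 831.92875
Sxy = Σxy − (Σx)(Σy)/n = 4875.695 − 4493.030625 = 382.664375
b = Sxy/Sxx = 382.664375/831.92875 = 0.459973
a = ȳ − b·x̄ = 17.93625 − 0.459973·31.3125 = 3.533360
ŷ(28.2) = 3.533360 + 0.459973·28.2 = 16.504585
residual = y − ŷ = 12.51 − 16.504585 = -3.994585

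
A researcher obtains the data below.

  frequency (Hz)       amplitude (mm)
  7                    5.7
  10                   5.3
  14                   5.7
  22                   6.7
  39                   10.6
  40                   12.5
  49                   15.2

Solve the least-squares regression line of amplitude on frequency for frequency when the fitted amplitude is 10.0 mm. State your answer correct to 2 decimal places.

31.03

n = 7, Σx = 181, Σy = 61.7, Σxy = 1978.3, Σx² = 6351
Sxx = Σx² − (Σx)²/n = 6351 − 4680.142857 = 1670.857143
Sxy = Σxy − (Σx)(Σy)/n = 1978.3 − 1595.385714 = 382.914286
b = Sxy/Sxx = 382.914286/1670.857143 = 0.229172
a = ȳ − b·x̄ = 8.814286 − 0.229172·25.857143 = 2.888543
Set a + b·x = 10.0: x = (10.0 − 2.888543) / 0.229172 = 31.031040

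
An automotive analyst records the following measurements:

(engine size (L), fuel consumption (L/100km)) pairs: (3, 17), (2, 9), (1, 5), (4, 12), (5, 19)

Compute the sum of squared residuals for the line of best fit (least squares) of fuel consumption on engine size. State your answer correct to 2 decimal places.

n = 5, Σx = 15, Σy = 62, Σxy = 217, Σx² = 55, Σy² = 900
Sxx = Σx² − (Σx)²/n = 55 − 45 = 10
Sxy = Σxy − (Σx)(Σy)/n = 217 − 186 = 31
Syy = Σy² − (Σy)²/n = 900 − 768.8 = 131.2
b = Sxy/Sxx = 31/10 = 3.1
SSE = Syy − b·Sxy = 131.2 − 3.1·31 = 35.1

35.10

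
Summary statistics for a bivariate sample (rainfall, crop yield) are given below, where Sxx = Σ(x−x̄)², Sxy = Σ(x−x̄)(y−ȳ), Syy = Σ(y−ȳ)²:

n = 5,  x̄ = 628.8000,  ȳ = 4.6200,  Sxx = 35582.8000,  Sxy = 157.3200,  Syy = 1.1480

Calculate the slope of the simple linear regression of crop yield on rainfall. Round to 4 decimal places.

b = Sxy/Sxx = 157.32/35582.8 = 0.004421

0.0044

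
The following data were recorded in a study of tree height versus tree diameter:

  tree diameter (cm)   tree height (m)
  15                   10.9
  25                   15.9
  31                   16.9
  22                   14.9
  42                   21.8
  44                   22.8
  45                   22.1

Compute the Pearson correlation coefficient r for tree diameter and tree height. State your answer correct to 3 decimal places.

0.990

n = 7, Σx = 224, Σy = 125.3, Σxy = 4326, Σx² = 8020, Σy² = 2362.73
Sxx = Σx² − (Σx)²/n = 8020 − 7168 = 852
Sxy = Σxy − (Σx)(Σy)/n = 4326 − 4009.6 = 316.4
Syy = Σy² − (Σy)²/n = 2362.73 − 2242.87 = 119.86
r = Sxy/√(Sxx·Syy) = 316.4/√(102120.72) = 316.4/319.563327 = 0.990101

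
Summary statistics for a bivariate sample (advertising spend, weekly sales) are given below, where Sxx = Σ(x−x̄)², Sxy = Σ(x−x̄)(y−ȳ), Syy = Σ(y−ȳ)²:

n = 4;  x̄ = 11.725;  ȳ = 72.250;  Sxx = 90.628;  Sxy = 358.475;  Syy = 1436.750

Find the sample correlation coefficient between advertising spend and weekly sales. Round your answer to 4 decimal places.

0.9934

r = Sxy/√(Sxx·Syy) = 358.475/√(130209.779) = 358.475/360.845921 = 0.993430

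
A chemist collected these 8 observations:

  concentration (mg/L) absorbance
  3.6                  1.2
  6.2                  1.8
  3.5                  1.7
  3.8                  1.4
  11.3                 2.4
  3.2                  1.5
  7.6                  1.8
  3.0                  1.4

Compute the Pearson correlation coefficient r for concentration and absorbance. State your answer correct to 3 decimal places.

n = 8, Σx = 42.2, Σy = 13.2, Σxy = 76.55, Σx² = 282.78, Σy² = 22.74
Sxx = Σx² − (Σx)²/n = 282.78 − 222.605 = 60.175
Sxy = Σxy − (Σx)(Σy)/n = 76.55 − 69.63 = 6.92
Syy = Σy² − (Σy)²/n = 22.74 − 21.78 = 0.96
r = Sxy/√(Sxx·Syy) = 6.92/√(57.768) = 6.92/7.600526 = 0.910463

0.910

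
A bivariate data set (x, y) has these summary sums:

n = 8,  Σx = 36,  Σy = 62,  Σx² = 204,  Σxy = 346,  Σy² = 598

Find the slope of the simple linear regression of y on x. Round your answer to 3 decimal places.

1.595

Sxx = Σx² − (Σx)²/n = 204 − 162 = 42
Sxy = Σxy − (Σx)(Σy)/n = 346 − 279 = 67
b = Sxy/Sxx = 67/42 = 1.595238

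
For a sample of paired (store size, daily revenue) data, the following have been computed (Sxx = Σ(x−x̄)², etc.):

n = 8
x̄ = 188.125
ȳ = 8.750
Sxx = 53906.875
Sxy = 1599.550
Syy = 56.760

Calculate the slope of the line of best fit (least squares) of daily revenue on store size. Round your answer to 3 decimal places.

0.030

b = Sxy/Sxx = 1599.55/53906.875 = 0.029672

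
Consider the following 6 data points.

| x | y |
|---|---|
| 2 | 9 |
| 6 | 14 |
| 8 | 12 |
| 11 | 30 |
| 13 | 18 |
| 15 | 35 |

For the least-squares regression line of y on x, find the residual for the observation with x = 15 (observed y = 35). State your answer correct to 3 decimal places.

n = 6, Σx = 55, Σy = 118, Σxy = 1287, Σx² = 619
Sxx = Σx² − (Σx)²/n = 619 − 504.166667 = 114.833333
Sxy = Σxy − (Σx)(Σy)/n = 1287 − 1081.666667 = 205.333333
b = Sxy/Sxx = 205.333333/114.833333 = 1.788099
a = ȳ − b·x̄ = 19.666667 − 1.788099·9.166667 = 3.275762
ŷ(15) = 3.275762 + 1.788099·15 = 30.097242
residual = y − ŷ = 35 − 30.097242 = 4.902758

4.903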